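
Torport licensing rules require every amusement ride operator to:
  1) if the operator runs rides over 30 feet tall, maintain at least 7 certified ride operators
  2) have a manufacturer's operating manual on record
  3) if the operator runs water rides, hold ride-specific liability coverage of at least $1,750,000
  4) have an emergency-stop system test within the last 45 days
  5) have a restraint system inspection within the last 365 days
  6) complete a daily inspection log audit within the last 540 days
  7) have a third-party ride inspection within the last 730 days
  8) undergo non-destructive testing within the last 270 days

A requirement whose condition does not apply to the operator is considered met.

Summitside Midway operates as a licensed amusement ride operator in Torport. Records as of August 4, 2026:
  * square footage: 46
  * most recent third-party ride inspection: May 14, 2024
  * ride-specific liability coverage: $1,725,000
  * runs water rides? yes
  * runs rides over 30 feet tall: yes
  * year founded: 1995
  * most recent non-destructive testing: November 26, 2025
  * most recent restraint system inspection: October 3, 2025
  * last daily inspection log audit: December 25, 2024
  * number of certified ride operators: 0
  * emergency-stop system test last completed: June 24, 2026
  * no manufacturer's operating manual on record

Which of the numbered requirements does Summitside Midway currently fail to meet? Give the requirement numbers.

1. condition 'runs rides over 30 feet tall' holds; certified ride operators 0 < 7 → not met
2. manufacturer's operating manual absent → not met
3. condition 'runs water rides' holds; ride-specific liability coverage $1,725,000 < $1,750,000 → not met
4. emergency-stop system test 41 days ago vs limit 45 → met
5. restraint system inspection 305 days ago vs limit 365 → met
6. daily inspection log audit 587 days ago vs limit 540 → not met
7. third-party ride inspection 812 days ago vs limit 730 → not met
8. non-destructive testing 251 days ago vs limit 270 → met
Not met: 1, 2, 3, 6, 7

1, 2, 3, 6, 7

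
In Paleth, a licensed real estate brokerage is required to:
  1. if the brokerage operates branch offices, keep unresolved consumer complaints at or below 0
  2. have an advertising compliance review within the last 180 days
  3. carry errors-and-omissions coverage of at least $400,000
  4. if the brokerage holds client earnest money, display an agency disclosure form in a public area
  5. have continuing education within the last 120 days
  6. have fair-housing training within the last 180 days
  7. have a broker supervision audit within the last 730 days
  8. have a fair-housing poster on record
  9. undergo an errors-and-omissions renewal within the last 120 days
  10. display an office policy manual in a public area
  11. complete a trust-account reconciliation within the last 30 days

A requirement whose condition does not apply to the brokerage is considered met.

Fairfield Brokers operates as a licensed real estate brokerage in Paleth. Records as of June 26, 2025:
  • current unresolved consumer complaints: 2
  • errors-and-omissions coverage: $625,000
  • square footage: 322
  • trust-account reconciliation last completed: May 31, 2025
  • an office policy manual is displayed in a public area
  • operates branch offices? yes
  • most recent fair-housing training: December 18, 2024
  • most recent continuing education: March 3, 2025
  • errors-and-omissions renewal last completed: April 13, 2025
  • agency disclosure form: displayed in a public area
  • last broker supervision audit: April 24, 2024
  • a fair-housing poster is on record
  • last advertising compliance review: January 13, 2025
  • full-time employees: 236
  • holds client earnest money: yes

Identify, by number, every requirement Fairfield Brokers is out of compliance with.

1, 6

1. condition 'operates branch offices' holds; unresolved consumer complaints 2 > 0 → not met
2. advertising compliance review 164 days ago vs limit 180 → met
3. errors-and-omissions coverage $625,000 ≥ $400,000 → met
4. condition 'holds client earnest money' holds; agency disclosure form present → met
5. continuing education 115 days ago vs limit 120 → met
6. fair-housing training 190 days ago vs limit 180 → not met
7. broker supervision audit 428 days ago vs limit 730 → met
8. fair-housing poster present → met
9. errors-and-omissions renewal 74 days ago vs limit 120 → met
10. office policy manual present → met
11. trust-account reconciliation 26 days ago vs limit 30 → met
Not met: 1, 6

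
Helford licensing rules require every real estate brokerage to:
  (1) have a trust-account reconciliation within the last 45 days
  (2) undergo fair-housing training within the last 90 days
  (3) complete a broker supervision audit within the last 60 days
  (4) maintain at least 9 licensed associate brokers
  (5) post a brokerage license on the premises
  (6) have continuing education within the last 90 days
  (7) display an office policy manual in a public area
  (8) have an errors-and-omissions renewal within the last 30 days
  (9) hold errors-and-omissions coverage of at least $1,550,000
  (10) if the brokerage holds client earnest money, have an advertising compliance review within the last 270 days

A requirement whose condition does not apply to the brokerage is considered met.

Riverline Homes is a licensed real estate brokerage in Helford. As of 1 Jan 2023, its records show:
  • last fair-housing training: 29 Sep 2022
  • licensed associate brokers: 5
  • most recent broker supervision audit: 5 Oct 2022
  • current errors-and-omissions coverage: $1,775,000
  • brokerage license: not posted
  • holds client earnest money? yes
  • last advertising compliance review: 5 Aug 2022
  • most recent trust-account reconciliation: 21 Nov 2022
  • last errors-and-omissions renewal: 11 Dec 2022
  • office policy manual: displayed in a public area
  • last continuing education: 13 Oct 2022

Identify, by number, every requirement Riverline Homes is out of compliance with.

2, 3, 4, 5

1. trust-account reconciliation 41 days ago vs limit 45 → met
2. fair-housing training 94 days ago vs limit 90 → not met
3. broker supervision audit 88 days ago vs limit 60 → not met
4. licensed associate brokers 5 < 9 → not met
5. brokerage license absent → not met
6. continuing education 80 days ago vs limit 90 → met
7. office policy manual present → met
8. errors-and-omissions renewal 21 days ago vs limit 30 → met
9. errors-and-omissions coverage $1,775,000 ≥ $1,550,000 → met
10. condition 'holds client earnest money' holds; advertising compliance review 149 days ago vs limit 270 → met
Not met: 2, 3, 4, 5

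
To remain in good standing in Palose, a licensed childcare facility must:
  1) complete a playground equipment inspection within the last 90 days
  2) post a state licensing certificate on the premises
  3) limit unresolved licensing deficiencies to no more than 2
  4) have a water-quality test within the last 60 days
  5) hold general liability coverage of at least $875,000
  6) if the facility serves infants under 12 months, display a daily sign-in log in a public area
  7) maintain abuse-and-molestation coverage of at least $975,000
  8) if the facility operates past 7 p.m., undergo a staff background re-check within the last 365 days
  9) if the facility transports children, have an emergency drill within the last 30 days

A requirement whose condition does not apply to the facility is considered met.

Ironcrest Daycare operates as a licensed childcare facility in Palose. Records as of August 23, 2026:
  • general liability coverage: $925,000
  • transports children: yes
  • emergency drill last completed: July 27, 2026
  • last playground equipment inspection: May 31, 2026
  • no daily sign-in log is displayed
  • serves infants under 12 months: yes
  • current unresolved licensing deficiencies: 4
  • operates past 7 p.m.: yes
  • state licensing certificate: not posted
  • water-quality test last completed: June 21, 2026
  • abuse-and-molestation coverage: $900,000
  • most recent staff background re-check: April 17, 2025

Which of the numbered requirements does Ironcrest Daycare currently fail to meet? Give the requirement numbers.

1. playground equipment inspection 84 days ago vs limit 90 → met
2. state licensing certificate absent → not met
3. unresolved licensing deficiencies 4 > 2 → not met
4. water-quality test 63 days ago vs limit 60 → not met
5. general liability coverage $925,000 ≥ $875,000 → met
6. condition 'serves infants under 12 months' holds; daily sign-in log absent → not met
7. abuse-and-molestation coverage $900,000 < $975,000 → not met
8. condition 'operates past 7 p.m.' holds; staff background re-check 493 days ago vs limit 365 → not met
9. condition 'transports children' holds; emergency drill 27 days ago vs limit 30 → met
Not met: 2, 3, 4, 6, 7, 8

2, 3, 4, 6, 7, 8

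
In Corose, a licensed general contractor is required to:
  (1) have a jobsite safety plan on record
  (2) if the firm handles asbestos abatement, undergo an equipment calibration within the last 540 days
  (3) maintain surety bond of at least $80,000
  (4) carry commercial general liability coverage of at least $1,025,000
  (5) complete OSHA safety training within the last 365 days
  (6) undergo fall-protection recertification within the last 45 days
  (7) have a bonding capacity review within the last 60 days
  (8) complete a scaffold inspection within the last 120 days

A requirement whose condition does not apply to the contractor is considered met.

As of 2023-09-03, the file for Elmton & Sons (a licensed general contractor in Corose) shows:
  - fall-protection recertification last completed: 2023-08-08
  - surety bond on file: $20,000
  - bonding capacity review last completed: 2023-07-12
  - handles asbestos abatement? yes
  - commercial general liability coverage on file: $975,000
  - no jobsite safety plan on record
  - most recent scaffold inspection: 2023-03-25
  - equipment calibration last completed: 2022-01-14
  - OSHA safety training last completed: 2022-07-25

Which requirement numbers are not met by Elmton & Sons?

1, 2, 3, 4, 5, 8

1. jobsite safety plan absent → not met
2. condition 'handles asbestos abatement' holds; equipment calibration 597 days ago vs limit 540 → not met
3. surety bond $20,000 < $80,000 → not met
4. commercial general liability coverage $975,000 < $1,025,000 → not met
5. OSHA safety training 405 days ago vs limit 365 → not met
6. fall-protection recertification 26 days ago vs limit 45 → met
7. bonding capacity review 53 days ago vs limit 60 → met
8. scaffold inspection 162 days ago vs limit 120 → not met
Not met: 1, 2, 3, 4, 5, 8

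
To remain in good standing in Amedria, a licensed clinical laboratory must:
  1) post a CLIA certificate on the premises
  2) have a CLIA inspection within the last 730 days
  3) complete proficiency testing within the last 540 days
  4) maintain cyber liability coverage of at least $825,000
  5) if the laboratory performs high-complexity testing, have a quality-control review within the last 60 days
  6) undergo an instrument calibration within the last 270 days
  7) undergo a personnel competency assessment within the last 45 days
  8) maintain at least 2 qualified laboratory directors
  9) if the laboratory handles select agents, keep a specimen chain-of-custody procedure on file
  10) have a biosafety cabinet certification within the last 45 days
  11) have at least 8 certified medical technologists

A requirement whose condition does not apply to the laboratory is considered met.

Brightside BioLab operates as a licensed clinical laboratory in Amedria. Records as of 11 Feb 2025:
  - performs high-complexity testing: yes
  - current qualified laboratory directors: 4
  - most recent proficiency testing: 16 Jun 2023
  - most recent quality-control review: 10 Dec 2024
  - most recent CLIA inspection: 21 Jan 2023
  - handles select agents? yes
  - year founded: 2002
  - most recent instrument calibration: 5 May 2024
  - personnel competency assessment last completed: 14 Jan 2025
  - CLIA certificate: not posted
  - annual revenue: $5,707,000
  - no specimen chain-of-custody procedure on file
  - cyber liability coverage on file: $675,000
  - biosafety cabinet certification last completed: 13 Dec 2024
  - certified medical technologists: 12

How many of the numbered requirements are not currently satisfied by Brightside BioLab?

8

1. CLIA certificate absent → not met
2. CLIA inspection 752 days ago vs limit 730 → not met
3. proficiency testing 606 days ago vs limit 540 → not met
4. cyber liability coverage $675,000 < $825,000 → not met
5. condition 'performs high-complexity testing' holds; quality-control review 63 days ago vs limit 60 → not met
6. instrument calibration 282 days ago vs limit 270 → not met
7. personnel competency assessment 28 days ago vs limit 45 → met
8. qualified laboratory directors 4 ≥ 2 → met
9. condition 'handles select agents' holds; specimen chain-of-custody procedure absent → not met
10. biosafety cabinet certification 60 days ago vs limit 45 → not met
11. certified medical technologists 12 ≥ 8 → met
Not met: 8 of 11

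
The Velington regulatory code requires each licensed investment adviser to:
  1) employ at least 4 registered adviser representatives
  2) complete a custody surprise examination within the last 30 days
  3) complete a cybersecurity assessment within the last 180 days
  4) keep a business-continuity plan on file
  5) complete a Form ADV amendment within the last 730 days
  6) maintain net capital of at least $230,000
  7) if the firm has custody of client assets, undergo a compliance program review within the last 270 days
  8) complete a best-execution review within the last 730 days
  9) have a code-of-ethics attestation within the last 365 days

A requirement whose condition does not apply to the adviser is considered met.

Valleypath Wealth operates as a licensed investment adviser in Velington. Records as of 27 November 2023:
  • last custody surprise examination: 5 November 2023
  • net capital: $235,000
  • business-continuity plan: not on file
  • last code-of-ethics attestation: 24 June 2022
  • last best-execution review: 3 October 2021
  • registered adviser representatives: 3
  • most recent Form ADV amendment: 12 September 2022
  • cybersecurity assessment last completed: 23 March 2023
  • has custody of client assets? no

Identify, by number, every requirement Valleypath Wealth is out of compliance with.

1, 3, 4, 8, 9

1. registered adviser representatives 3 < 4 → not met
2. custody surprise examination 22 days ago vs limit 30 → met
3. cybersecurity assessment 249 days ago vs limit 180 → not met
4. business-continuity plan absent → not met
5. Form ADV amendment 441 days ago vs limit 730 → met
6. net capital $235,000 ≥ $230,000 → met
7. condition 'has custody of client assets' does not hold → requirement n/a → met
8. best-execution review 785 days ago vs limit 730 → not met
9. code-of-ethics attestation 521 days ago vs limit 365 → not met
Not met: 1, 3, 4, 8, 9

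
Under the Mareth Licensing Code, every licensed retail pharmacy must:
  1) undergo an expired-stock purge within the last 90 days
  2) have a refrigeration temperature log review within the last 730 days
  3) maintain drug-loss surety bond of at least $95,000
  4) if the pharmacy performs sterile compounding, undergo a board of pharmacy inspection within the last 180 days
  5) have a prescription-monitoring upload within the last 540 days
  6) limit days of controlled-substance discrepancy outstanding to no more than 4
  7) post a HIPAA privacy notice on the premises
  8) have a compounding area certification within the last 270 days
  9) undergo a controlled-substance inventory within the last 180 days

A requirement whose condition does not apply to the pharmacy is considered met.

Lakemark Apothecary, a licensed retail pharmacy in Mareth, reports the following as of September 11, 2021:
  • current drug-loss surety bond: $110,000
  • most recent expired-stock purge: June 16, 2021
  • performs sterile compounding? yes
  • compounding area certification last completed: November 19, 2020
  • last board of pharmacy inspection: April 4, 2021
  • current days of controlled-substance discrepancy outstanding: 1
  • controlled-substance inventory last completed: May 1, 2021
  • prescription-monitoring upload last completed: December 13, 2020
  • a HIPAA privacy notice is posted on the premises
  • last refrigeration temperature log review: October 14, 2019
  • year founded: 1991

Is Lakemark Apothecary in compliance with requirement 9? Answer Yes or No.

Yes

9. controlled-substance inventory 133 days ago vs limit 180 → met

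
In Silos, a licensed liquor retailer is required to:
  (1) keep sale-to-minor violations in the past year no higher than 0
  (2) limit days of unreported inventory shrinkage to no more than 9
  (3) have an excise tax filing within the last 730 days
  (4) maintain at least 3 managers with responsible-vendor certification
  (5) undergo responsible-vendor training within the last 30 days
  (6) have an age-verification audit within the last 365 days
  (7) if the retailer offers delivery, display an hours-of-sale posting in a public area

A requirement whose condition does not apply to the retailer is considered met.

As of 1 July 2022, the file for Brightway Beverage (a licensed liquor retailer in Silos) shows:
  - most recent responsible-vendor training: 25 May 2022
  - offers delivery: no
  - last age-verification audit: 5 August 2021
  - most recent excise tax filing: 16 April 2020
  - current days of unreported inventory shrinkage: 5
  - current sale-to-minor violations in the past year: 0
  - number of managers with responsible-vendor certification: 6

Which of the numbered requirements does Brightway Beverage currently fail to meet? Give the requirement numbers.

1. sale-to-minor violations in the past year 0 ≤ 0 → met
2. days of unreported inventory shrinkage 5 ≤ 9 → met
3. excise tax filing 806 days ago vs limit 730 → not met
4. managers with responsible-vendor certification 6 ≥ 3 → met
5. responsible-vendor training 37 days ago vs limit 30 → not met
6. age-verification audit 330 days ago vs limit 365 → met
7. condition 'offers delivery' does not hold → requirement n/a → met
Not met: 3, 5

3, 5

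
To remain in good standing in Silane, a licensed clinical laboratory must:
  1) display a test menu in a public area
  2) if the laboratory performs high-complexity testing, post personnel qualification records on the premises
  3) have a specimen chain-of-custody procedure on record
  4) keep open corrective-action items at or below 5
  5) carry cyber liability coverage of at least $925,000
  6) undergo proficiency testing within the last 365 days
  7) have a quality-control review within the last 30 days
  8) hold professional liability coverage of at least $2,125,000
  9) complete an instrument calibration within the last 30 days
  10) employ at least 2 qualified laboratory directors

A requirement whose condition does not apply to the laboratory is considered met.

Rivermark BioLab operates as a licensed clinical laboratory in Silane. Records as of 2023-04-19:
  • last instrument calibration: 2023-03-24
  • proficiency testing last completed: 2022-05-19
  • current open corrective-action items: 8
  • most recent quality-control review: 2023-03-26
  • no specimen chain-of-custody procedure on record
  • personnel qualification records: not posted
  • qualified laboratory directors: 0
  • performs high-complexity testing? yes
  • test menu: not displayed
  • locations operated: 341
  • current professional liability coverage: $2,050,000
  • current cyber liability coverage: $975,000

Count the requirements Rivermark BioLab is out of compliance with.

6

1. test menu absent → not met
2. condition 'performs high-complexity testing' holds; personnel qualification records absent → not met
3. specimen chain-of-custody procedure absent → not met
4. open corrective-action items 8 > 5 → not met
5. cyber liability coverage $975,000 ≥ $925,000 → met
6. proficiency testing 335 days ago vs limit 365 → met
7. quality-control review 24 days ago vs limit 30 → met
8. professional liability coverage $2,050,000 < $2,125,000 → not met
9. instrument calibration 26 days ago vs limit 30 → met
10. qualified laboratory directors 0 < 2 → not met
Not met: 6 of 10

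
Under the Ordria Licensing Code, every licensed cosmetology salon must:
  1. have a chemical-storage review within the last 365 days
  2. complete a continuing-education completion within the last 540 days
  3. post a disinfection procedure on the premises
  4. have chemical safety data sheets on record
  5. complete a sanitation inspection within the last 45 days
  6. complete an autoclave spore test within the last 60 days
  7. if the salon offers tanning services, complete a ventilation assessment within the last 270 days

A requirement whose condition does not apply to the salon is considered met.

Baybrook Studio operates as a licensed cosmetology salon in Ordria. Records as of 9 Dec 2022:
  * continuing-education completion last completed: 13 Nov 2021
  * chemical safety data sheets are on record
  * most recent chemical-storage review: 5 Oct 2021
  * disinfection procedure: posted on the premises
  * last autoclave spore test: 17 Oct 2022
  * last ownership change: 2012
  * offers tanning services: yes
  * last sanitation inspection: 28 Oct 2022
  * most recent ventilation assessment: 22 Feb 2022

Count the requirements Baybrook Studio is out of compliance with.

1. chemical-storage review 430 days ago vs limit 365 → not met
2. continuing-education completion 391 days ago vs limit 540 → met
3. disinfection procedure present → met
4. chemical safety data sheets present → met
5. sanitation inspection 42 days ago vs limit 45 → met
6. autoclave spore test 53 days ago vs limit 60 → met
7. condition 'offers tanning services' holds; ventilation assessment 290 days ago vs limit 270 → not met
Not met: 2 of 7

2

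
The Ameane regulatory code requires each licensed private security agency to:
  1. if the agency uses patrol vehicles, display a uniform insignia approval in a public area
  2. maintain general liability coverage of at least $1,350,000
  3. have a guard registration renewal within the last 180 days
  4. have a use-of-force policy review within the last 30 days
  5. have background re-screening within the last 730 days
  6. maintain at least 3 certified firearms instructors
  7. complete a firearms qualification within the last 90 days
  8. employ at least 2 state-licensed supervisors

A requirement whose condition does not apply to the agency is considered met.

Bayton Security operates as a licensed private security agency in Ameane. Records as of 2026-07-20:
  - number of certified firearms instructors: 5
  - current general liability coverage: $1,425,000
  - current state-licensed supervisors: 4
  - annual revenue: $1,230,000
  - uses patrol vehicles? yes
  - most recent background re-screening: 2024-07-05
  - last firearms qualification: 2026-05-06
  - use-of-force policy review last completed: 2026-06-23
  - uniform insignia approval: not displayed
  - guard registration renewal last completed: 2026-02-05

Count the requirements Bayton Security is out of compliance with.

2

1. condition 'uses patrol vehicles' holds; uniform insignia approval absent → not met
2. general liability coverage $1,425,000 ≥ $1,350,000 → met
3. guard registration renewal 165 days ago vs limit 180 → met
4. use-of-force policy review 27 days ago vs limit 30 → met
5. background re-screening 745 days ago vs limit 730 → not met
6. certified firearms instructors 5 ≥ 3 → met
7. firearms qualification 75 days ago vs limit 90 → met
8. state-licensed supervisors 4 ≥ 2 → met
Not met: 2 of 8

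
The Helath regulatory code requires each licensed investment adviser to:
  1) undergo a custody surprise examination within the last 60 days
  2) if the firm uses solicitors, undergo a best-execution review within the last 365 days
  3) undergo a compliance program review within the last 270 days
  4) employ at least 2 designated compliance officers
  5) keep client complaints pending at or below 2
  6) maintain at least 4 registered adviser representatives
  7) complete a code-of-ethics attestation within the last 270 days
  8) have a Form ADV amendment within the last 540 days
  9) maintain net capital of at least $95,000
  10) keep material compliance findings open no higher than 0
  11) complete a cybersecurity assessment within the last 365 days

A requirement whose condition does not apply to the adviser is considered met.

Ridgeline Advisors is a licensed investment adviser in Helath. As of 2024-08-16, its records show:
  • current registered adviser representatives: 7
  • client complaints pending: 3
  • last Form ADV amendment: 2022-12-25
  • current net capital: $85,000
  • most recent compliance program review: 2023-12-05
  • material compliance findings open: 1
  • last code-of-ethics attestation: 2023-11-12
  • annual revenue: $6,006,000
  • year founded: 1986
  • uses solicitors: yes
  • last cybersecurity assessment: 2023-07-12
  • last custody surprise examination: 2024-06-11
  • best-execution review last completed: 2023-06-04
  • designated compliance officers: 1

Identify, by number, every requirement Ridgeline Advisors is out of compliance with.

1, 2, 4, 5, 7, 8, 9, 10, 11

1. custody surprise examination 66 days ago vs limit 60 → not met
2. condition 'uses solicitors' holds; best-execution review 439 days ago vs limit 365 → not met
3. compliance program review 255 days ago vs limit 270 → met
4. designated compliance officers 1 < 2 → not met
5. client complaints pending 3 > 2 → not met
6. registered adviser representatives 7 ≥ 4 → met
7. code-of-ethics attestation 278 days ago vs limit 270 → not met
8. Form ADV amendment 600 days ago vs limit 540 → not met
9. net capital $85,000 < $95,000 → not met
10. material compliance findings open 1 > 0 → not met
11. cybersecurity assessment 401 days ago vs limit 365 → not met
Not met: 1, 2, 4, 5, 7, 8, 9, 10, 11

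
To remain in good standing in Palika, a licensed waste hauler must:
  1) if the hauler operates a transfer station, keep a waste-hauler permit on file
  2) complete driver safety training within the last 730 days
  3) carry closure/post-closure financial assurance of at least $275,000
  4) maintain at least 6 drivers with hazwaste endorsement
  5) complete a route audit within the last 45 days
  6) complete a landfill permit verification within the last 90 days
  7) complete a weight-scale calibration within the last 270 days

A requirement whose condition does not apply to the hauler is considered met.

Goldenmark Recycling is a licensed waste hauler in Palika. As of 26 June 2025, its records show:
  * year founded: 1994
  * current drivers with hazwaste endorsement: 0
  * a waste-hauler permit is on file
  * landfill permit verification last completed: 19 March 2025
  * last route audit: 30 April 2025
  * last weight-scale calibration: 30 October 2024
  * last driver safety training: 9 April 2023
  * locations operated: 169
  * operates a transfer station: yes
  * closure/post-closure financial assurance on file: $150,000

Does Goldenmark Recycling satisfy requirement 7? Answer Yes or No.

7. weight-scale calibration 239 days ago vs limit 270 → met

Yes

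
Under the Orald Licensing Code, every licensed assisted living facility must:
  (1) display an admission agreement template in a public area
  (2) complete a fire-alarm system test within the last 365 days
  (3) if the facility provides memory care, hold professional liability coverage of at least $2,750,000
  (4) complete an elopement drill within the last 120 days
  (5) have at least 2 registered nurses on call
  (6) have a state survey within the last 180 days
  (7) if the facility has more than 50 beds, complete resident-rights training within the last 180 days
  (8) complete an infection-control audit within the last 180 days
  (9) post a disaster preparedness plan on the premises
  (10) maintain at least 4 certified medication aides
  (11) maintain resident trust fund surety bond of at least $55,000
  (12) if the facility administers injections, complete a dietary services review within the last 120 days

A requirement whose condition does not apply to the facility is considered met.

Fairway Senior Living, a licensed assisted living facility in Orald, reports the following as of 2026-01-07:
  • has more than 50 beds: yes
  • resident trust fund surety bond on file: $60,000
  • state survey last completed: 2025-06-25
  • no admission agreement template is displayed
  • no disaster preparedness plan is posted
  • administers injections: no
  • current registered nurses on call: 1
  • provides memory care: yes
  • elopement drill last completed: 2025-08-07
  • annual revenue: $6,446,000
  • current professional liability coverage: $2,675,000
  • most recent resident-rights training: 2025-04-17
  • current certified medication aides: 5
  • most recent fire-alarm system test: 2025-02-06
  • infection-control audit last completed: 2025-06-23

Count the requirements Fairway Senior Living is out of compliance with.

8

1. admission agreement template absent → not met
2. fire-alarm system test 335 days ago vs limit 365 → met
3. condition 'provides memory care' holds; professional liability coverage $2,675,000 < $2,750,000 → not met
4. elopement drill 153 days ago vs limit 120 → not met
5. registered nurses on call 1 < 2 → not met
6. state survey 196 days ago vs limit 180 → not met
7. condition 'has more than 50 beds' holds; resident-rights training 265 days ago vs limit 180 → not met
8. infection-control audit 198 days ago vs limit 180 → not met
9. disaster preparedness plan absent → not met
10. certified medication aides 5 ≥ 4 → met
11. resident trust fund surety bond $60,000 ≥ $55,000 → met
12. condition 'administers injections' does not hold → requirement n/a → met
Not met: 8 of 12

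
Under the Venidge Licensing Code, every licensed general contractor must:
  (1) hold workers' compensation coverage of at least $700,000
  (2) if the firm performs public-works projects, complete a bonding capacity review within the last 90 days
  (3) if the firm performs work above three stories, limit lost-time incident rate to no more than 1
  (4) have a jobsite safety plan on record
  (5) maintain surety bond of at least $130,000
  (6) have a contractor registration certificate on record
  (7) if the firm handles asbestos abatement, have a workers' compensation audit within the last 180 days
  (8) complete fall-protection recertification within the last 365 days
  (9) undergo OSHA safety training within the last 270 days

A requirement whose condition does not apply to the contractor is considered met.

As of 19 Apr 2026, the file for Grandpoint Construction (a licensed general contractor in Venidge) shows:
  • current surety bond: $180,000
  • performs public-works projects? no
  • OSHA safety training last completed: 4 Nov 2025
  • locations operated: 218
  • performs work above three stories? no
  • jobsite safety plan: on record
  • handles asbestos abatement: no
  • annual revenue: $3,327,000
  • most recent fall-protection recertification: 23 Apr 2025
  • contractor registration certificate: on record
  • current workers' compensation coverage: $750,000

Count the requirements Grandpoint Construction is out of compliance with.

0

1. workers' compensation coverage $750,000 ≥ $700,000 → met
2. condition 'performs public-works projects' does not hold → requirement n/a → met
3. condition 'performs work above three stories' does not hold → requirement n/a → met
4. jobsite safety plan present → met
5. surety bond $180,000 ≥ $130,000 → met
6. contractor registration certificate present → met
7. condition 'handles asbestos abatement' does not hold → requirement n/a → met
8. fall-protection recertification 361 days ago vs limit 365 → met
9. OSHA safety training 166 days ago vs limit 270 → met
Not met: 0 of 9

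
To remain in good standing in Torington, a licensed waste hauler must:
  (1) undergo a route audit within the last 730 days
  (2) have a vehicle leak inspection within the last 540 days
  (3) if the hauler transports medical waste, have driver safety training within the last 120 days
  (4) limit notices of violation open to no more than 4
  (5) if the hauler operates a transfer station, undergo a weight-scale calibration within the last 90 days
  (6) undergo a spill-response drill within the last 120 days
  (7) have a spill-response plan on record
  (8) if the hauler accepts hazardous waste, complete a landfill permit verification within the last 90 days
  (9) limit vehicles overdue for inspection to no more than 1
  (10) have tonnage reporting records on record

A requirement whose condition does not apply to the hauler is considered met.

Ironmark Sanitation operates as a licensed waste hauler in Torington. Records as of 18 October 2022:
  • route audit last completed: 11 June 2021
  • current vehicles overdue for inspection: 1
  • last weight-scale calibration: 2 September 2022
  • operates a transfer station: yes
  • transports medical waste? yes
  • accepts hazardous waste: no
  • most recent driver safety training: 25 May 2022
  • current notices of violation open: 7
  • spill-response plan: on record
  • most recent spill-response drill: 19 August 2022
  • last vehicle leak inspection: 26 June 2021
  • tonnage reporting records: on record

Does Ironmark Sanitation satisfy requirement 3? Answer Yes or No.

No

3. condition 'transports medical waste' holds; driver safety training 146 days ago vs limit 120 → not met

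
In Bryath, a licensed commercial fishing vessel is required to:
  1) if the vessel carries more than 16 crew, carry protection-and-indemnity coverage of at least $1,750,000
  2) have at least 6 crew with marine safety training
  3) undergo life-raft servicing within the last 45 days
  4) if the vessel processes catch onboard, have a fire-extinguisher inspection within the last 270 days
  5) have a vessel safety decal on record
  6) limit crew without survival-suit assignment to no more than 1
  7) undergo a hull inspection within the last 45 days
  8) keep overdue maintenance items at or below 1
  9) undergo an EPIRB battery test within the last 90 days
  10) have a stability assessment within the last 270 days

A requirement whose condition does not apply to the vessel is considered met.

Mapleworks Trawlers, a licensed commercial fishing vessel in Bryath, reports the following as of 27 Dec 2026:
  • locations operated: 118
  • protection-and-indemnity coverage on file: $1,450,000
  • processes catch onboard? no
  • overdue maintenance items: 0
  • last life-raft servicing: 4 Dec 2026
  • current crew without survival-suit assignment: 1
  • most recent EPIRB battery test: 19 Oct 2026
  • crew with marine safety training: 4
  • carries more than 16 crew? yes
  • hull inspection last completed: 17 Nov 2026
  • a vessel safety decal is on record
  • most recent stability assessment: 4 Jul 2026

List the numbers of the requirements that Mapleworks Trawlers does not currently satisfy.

1. condition 'carries more than 16 crew' holds; protection-and-indemnity coverage $1,450,000 < $1,750,000 → not met
2. crew with marine safety training 4 < 6 → not met
3. life-raft servicing 23 days ago vs limit 45 → met
4. condition 'processes catch onboard' does not hold → requirement n/a → met
5. vessel safety decal present → met
6. crew without survival-suit assignment 1 ≤ 1 → met
7. hull inspection 40 days ago vs limit 45 → met
8. overdue maintenance items 0 ≤ 1 → met
9. EPIRB battery test 69 days ago vs limit 90 → met
10. stability assessment 176 days ago vs limit 270 → met
Not met: 1, 2

1, 2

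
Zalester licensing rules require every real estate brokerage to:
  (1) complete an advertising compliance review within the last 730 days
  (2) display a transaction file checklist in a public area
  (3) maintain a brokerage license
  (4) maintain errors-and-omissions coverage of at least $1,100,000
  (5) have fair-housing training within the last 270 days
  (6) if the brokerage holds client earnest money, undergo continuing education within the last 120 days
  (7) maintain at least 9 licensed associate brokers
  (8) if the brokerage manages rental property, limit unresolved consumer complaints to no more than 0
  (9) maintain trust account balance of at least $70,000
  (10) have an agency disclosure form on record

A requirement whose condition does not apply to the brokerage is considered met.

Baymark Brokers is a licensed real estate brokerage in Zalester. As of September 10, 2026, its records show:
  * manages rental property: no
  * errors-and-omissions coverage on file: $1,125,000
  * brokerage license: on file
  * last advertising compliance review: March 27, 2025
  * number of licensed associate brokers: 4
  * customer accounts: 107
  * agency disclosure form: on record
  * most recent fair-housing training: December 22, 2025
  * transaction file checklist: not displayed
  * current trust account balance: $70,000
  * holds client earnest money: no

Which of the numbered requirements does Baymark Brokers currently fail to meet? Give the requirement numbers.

2, 7

1. advertising compliance review 532 days ago vs limit 730 → met
2. transaction file checklist absent → not met
3. brokerage license present → met
4. errors-and-omissions coverage $1,125,000 ≥ $1,100,000 → met
5. fair-housing training 262 days ago vs limit 270 → met
6. condition 'holds client earnest money' does not hold → requirement n/a → met
7. licensed associate brokers 4 < 9 → not met
8. condition 'manages rental property' does not hold → requirement n/a → met
9. trust account balance $70,000 ≥ $70,000 → met
10. agency disclosure form present → met
Not met: 2, 7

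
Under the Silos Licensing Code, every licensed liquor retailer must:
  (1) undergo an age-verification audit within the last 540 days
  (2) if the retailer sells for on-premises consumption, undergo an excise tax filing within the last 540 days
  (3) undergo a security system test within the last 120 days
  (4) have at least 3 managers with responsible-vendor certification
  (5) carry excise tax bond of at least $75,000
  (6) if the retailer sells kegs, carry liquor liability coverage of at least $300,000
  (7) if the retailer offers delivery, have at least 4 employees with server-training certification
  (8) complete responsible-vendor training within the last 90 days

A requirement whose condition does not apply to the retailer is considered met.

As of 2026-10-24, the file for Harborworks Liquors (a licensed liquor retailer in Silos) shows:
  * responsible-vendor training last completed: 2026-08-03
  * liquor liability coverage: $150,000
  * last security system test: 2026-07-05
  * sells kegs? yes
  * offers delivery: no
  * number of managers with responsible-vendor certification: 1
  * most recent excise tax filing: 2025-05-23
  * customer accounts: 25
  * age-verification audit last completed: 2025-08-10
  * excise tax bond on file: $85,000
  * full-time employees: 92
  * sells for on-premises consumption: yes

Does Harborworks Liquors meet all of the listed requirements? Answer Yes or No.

1. age-verification audit 440 days ago vs limit 540 → met
2. condition 'sells for on-premises consumption' holds; excise tax filing 519 days ago vs limit 540 → met
3. security system test 111 days ago vs limit 120 → met
4. managers with responsible-vendor certification 1 < 3 → not met
5. excise tax bond $85,000 ≥ $75,000 → met
6. condition 'sells kegs' holds; liquor liability coverage $150,000 < $300,000 → not met
7. condition 'offers delivery' does not hold → requirement n/a → met
8. responsible-vendor training 82 days ago vs limit 90 → met
Not met: 4, 6

No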